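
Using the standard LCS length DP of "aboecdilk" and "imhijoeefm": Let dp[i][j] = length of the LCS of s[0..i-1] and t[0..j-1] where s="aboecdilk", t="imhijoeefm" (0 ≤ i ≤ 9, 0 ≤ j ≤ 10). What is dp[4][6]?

1

   ''  i  m  h  i  j  o  e  e  f  m
''  0  0  0  0  0  0  0  0  0  0  0
 a  0  0  0  0  0  0  0  0  0  0  0
 b  0  0  0  0  0  0  0  0  0  0  0
 o  0  0  0  0  0  0  1  1  1  1  1
 e  0  0  0  0  0  0  1  2  2  2  2
 c  0  0  0  0  0  0  1  2  2  2  2
 d  0  0  0  0  0  0  1  2  2  2  2
 i  0  1  1  1  1  1  1  2  2  2  2
 l  0  1  1  1  1  1  1  2  2  2  2
 k  0  1  1  1  1  1  1  2  2  2  2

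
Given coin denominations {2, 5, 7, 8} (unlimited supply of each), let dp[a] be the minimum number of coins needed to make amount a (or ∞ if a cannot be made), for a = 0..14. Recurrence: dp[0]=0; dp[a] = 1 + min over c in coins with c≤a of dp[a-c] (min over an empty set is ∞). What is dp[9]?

2

 a  0  1  2  3  4  5  6  7  8  9 10 11 12 13 14
dp  0  -  1  -  2  1  3  1  1  2  2  3  2  2  2
(- denotes ∞ / unreachable)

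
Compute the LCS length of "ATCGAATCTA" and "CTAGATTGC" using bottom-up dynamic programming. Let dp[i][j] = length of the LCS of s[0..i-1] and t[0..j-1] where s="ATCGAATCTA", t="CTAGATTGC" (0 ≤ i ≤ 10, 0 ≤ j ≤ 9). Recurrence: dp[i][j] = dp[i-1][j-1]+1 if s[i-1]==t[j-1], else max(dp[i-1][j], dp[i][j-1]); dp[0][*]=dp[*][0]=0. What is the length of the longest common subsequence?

   ''  C  T  A  G  A  T  T  G  C
''  0  0  0  0  0  0  0  0  0  0
 A  0  0  0  1  1  1  1  1  1  1
 T  0  0  1  1  1  1  2  2  2  2
 C  0  1  1  1  1  1  2  2  2  3
 G  0  1  1  1  2  2  2  2  3  3
 A  0  1  1  2  2  3  3  3  3  3
 A  0  1  1  2  2  3  3  3  3  3
 T  0  1  2  2  2  3  4  4  4  4
 C  0  1  2  2  2  3  4  4  4  5
 T  0  1  2  2  2  3  4  5  5  5
 A  0  1  2  3  3  3  4  5  5  5

5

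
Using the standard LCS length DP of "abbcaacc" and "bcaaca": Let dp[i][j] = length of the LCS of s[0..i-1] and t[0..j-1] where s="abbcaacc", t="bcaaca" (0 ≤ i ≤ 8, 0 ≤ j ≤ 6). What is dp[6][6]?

   ''  b  c  a  a  c  a
''  0  0  0  0  0  0  0
 a  0  0  0  1  1  1  1
 b  0  1  1  1  1  1  1
 b  0  1  1  1  1  1  1
 c  0  1  2  2  2  2  2
 a  0  1  2  3  3  3  3
 a  0  1  2  3  4  4  4
 c  0  1  2  3  4  5  5
 c  0  1  2  3  4  5  5

4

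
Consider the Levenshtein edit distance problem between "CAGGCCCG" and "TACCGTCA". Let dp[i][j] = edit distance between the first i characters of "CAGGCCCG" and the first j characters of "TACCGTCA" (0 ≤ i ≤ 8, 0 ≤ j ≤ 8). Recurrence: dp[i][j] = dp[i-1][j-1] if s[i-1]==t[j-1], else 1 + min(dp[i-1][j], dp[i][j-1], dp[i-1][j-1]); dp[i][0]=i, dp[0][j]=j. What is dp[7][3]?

   ''  T  A  C  C  G  T  C  A
''  0  1  2  3  4  5  6  7  8
 C  1  1  2  2  3  4  5  6  7
 A  2  2  1  2  3  4  5  6  6
 G  3  3  2  2  3  3  4  5  6
 G  4  4  3  3  3  3  4  5  6
 C  5  5  4  3  3  4  4  4  5
 C  6  6  5  4  3  4  5  4  5
 C  7  7  6  5  4  4  5  5  5
 G  8  8  7  6  5  4  5  6  6

5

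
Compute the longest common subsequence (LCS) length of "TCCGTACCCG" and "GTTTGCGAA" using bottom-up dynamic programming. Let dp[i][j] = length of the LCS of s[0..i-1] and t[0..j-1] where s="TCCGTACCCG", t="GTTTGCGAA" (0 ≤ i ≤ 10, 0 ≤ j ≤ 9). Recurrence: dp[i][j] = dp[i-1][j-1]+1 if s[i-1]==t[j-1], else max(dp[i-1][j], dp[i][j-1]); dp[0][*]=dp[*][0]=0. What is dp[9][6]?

   ''  G  T  T  T  G  C  G  A  A
''  0  0  0  0  0  0  0  0  0  0
 T  0  0  1  1  1  1  1  1  1  1
 C  0  0  1  1  1  1  2  2  2  2
 C  0  0  1  1  1  1  2  2  2  2
 G  0  1  1  1  1  2  2  3  3  3
 T  0  1  2  2  2  2  2  3  3  3
 A  0  1  2  2  2  2  2  3  4  4
 C  0  1  2  2  2  2  3  3  4  4
 C  0  1  2  2  2  2  3  3  4  4
 C  0  1  2  2  2  2  3  3  4  4
 G  0  1  2  2  2  3  3  4  4  4

3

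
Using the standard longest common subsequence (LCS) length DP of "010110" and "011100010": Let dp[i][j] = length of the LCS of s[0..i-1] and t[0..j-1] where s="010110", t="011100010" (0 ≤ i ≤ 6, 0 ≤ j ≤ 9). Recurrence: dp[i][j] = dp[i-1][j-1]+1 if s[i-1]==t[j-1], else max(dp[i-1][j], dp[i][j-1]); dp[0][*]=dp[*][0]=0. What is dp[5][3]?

3

   ''  0  1  1  1  0  0  0  1  0
''  0  0  0  0  0  0  0  0  0  0
 0  0  1  1  1  1  1  1  1  1  1
 1  0  1  2  2  2  2  2  2  2  2
 0  0  1  2  2  2  3  3  3  3  3
 1  0  1  2  3  3  3  3  3  4  4
 1  0  1  2  3  4  4  4  4  4  4
 0  0  1  2  3  4  5  5  5  5  5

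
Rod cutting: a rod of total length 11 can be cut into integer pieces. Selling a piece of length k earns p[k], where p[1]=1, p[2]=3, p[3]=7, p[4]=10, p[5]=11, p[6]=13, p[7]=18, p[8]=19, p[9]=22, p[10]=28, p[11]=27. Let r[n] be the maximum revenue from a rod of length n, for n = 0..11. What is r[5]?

11

   n    0    1    2    3    4    5    6    7    8    9   10   11
r[n]    0    1    3    7   10   11   14   18   20   22   28   29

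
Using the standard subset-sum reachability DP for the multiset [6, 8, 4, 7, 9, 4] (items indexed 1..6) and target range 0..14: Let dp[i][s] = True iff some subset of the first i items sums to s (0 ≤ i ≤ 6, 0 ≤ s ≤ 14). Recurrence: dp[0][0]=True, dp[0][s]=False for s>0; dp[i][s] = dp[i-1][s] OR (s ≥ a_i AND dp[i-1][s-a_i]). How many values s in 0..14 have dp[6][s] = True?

i\s   0   1   2   3   4   5   6   7   8   9  10  11  12  13  14
  0   T   F   F   F   F   F   F   F   F   F   F   F   F   F   F
  1   T   F   F   F   F   F   T   F   F   F   F   F   F   F   F
  2   T   F   F   F   F   F   T   F   T   F   F   F   F   F   T
  3   T   F   F   F   T   F   T   F   T   F   T   F   T   F   T
  4   T   F   F   F   T   F   T   T   T   F   T   T   T   T   T
  5   T   F   F   F   T   F   T   T   T   T   T   T   T   T   T
  6   T   F   F   F   T   F   T   T   T   T   T   T   T   T   T

11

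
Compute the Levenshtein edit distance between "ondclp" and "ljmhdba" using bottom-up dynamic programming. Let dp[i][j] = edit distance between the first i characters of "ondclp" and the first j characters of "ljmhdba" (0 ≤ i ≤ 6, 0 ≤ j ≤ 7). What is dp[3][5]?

   ''  l  j  m  h  d  b  a
''  0  1  2  3  4  5  6  7
 o  1  1  2  3  4  5  6  7
 n  2  2  2  3  4  5  6  7
 d  3  3  3  3  4  4  5  6
 c  4  4  4  4  4  5  5  6
 l  5  4  5  5  5  5  6  6
 p  6  5  5  6  6  6  6  7

4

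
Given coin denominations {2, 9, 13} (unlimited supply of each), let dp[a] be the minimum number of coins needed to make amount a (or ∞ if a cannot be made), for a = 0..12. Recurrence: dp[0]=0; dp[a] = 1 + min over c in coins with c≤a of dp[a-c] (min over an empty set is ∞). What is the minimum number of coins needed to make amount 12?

6

 a  0  1  2  3  4  5  6  7  8  9 10 11 12
dp  0  -  1  -  2  -  3  -  4  1  5  2  6
(- denotes ∞ / unreachable)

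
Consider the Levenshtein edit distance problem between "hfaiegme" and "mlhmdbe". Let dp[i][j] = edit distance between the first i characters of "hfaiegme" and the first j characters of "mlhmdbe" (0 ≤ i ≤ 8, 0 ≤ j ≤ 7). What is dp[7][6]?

7

   ''  m  l  h  m  d  b  e
''  0  1  2  3  4  5  6  7
 h  1  1  2  2  3  4  5  6
 f  2  2  2  3  3  4  5  6
 a  3  3  3  3  4  4  5  6
 i  4  4  4  4  4  5  5  6
 e  5  5  5  5  5  5  6  5
 g  6  6  6  6  6  6  6  6
 m  7  6  7  7  6  7  7  7
 e  8  7  7  8  7  7  8  7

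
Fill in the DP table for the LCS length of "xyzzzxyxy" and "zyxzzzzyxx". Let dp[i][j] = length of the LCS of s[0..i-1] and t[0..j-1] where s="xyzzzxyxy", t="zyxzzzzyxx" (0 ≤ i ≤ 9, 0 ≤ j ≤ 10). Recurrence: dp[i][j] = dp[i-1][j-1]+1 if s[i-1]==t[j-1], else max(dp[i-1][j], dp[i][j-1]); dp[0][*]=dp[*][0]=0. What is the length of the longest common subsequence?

   ''  z  y  x  z  z  z  z  y  x  x
''  0  0  0  0  0  0  0  0  0  0  0
 x  0  0  0  1  1  1  1  1  1  1  1
 y  0  0  1  1  1  1  1  1  2  2  2
 z  0  1  1  1  2  2  2  2  2  2  2
 z  0  1  1  1  2  3  3  3  3  3  3
 z  0  1  1  1  2  3  4  4  4  4  4
 x  0  1  1  2  2  3  4  4  4  5  5
 y  0  1  2  2  2  3  4  4  5  5  5
 x  0  1  2  3  3  3  4  4  5  6  6
 y  0  1  2  3  3  3  4  4  5  6  6

6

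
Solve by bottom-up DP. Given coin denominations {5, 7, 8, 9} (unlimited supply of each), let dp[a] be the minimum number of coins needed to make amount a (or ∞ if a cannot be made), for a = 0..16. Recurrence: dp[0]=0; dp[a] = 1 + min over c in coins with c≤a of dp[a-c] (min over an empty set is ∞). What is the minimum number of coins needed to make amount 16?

2

 a  0  1  2  3  4  5  6  7  8  9 10 11 12 13 14 15 16
dp  0  -  -  -  -  1  -  1  1  1  2  -  2  2  2  2  2
(- denotes ∞ / unreachable)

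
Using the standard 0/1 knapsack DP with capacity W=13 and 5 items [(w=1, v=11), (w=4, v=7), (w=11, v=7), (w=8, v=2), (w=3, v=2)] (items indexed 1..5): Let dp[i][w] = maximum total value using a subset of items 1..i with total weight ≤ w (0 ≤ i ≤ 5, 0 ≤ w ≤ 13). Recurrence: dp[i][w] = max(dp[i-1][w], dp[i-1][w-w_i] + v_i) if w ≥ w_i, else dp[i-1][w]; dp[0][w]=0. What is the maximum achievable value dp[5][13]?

i\w   0   1   2   3   4   5   6   7   8   9  10  11  12  13
  0   0   0   0   0   0   0   0   0   0   0   0   0   0   0
  1   0  11  11  11  11  11  11  11  11  11  11  11  11  11
  2   0  11  11  11  11  18  18  18  18  18  18  18  18  18
  3   0  11  11  11  11  18  18  18  18  18  18  18  18  18
  4   0  11  11  11  11  18  18  18  18  18  18  18  18  20
  5   0  11  11  11  13  18  18  18  20  20  20  20  20  20

20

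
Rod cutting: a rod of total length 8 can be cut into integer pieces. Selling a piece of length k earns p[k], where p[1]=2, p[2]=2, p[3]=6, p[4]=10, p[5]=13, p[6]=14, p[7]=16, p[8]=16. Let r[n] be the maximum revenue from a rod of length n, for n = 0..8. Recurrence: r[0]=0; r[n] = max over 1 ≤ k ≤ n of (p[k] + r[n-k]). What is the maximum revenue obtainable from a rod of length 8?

20

   n    0    1    2    3    4    5    6    7    8
r[n]    0    2    4    6   10   13   15   17   20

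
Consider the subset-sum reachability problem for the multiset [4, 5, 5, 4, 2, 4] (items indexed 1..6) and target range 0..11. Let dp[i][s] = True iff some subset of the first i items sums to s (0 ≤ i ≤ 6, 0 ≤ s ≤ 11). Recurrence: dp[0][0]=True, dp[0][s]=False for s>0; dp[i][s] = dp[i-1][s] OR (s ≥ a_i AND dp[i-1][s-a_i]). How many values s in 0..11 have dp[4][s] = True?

i\s   0   1   2   3   4   5   6   7   8   9  10  11
  0   T   F   F   F   F   F   F   F   F   F   F   F
  1   T   F   F   F   T   F   F   F   F   F   F   F
  2   T   F   F   F   T   T   F   F   F   T   F   F
  3   T   F   F   F   T   T   F   F   F   T   T   F
  4   T   F   F   F   T   T   F   F   T   T   T   F
  5   T   F   T   F   T   T   T   T   T   T   T   T
  6   T   F   T   F   T   T   T   T   T   T   T   T

6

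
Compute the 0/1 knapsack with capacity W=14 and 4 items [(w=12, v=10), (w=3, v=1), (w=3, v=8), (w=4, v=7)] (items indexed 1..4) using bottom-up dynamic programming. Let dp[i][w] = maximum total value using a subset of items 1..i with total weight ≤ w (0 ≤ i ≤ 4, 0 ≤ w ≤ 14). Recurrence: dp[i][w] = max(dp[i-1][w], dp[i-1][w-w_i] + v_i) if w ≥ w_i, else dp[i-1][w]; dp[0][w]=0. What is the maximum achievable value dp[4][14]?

i\w   0   1   2   3   4   5   6   7   8   9  10  11  12  13  14
  0   0   0   0   0   0   0   0   0   0   0   0   0   0   0   0
  1   0   0   0   0   0   0   0   0   0   0   0   0  10  10  10
  2   0   0   0   1   1   1   1   1   1   1   1   1  10  10  10
  3   0   0   0   8   8   8   9   9   9   9   9   9  10  10  10
  4   0   0   0   8   8   8   9  15  15  15  16  16  16  16  16

16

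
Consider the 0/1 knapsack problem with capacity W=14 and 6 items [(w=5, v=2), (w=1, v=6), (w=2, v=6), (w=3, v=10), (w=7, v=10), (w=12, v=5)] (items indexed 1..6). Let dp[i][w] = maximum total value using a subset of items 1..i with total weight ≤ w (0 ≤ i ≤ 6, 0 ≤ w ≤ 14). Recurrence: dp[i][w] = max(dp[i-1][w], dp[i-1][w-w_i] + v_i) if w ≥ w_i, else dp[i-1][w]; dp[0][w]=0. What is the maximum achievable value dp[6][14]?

i\w   0   1   2   3   4   5   6   7   8   9  10  11  12  13  14
  0   0   0   0   0   0   0   0   0   0   0   0   0   0   0   0
  1   0   0   0   0   0   2   2   2   2   2   2   2   2   2   2
  2   0   6   6   6   6   6   8   8   8   8   8   8   8   8   8
  3   0   6   6  12  12  12  12  12  14  14  14  14  14  14  14
  4   0   6   6  12  16  16  22  22  22  22  22  24  24  24  24
  5   0   6   6  12  16  16  22  22  22  22  22  26  26  32  32
  6   0   6   6  12  16  16  22  22  22  22  22  26  26  32  32

32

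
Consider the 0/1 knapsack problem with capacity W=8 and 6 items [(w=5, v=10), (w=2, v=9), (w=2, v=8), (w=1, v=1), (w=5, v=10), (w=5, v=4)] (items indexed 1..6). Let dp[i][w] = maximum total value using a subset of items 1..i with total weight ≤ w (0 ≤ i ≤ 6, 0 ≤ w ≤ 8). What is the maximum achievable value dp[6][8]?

i\w   0   1   2   3   4   5   6   7   8
  0   0   0   0   0   0   0   0   0   0
  1   0   0   0   0   0  10  10  10  10
  2   0   0   9   9   9  10  10  19  19
  3   0   0   9   9  17  17  17  19  19
  4   0   1   9  10  17  18  18  19  20
  5   0   1   9  10  17  18  18  19  20
  6   0   1   9  10  17  18  18  19  20

20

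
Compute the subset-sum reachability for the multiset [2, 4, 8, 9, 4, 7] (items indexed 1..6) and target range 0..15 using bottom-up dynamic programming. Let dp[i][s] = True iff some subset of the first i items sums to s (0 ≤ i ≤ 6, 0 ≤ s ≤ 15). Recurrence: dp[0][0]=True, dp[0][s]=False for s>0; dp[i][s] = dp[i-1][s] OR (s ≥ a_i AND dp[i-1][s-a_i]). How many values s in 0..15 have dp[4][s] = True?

12

i\s   0   1   2   3   4   5   6   7   8   9  10  11  12  13  14  15
  0   T   F   F   F   F   F   F   F   F   F   F   F   F   F   F   F
  1   T   F   T   F   F   F   F   F   F   F   F   F   F   F   F   F
  2   T   F   T   F   T   F   T   F   F   F   F   F   F   F   F   F
  3   T   F   T   F   T   F   T   F   T   F   T   F   T   F   T   F
  4   T   F   T   F   T   F   T   F   T   T   T   T   T   T   T   T
  5   T   F   T   F   T   F   T   F   T   T   T   T   T   T   T   T
  6   T   F   T   F   T   F   T   T   T   T   T   T   T   T   T   T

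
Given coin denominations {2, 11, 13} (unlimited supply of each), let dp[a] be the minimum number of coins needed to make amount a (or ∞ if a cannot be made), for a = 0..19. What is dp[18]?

 a  0  1  2  3  4  5  6  7  8  9 10 11 12 13 14 15 16 17 18 19
dp  0  -  1  -  2  -  3  -  4  -  5  1  6  1  7  2  8  3  9  4
(- denotes ∞ / unreachable)

9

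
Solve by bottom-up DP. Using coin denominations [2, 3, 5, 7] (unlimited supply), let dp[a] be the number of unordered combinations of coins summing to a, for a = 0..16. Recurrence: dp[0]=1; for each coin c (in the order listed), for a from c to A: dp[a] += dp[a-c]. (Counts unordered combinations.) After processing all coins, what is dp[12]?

7

after  coin     0     1     2     3     4     5     6     7     8     9    10    11    12    13    14    15    16
          2     1     0     1     0     1     0     1     0     1     0     1     0     1     0     1     0     1
          3     1     0     1     1     1     1     2     1     2     2     2     2     3     2     3     3     3
          5     1     0     1     1     1     2     2     2     3     3     4     4     5     5     6     7     7
          7     1     0     1     1     1     2     2     3     3     4     5     5     7     7     9    10    11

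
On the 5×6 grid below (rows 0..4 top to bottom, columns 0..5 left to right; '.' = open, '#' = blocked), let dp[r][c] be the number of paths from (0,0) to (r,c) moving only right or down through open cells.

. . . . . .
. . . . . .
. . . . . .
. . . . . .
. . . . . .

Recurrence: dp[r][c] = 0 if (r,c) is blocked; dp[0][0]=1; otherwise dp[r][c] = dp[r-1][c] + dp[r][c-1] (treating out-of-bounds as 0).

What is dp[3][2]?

r\c   0   1   2   3   4   5
  0   1   1   1   1   1   1
  1   1   2   3   4   5   6
  2   1   3   6  10  15  21
  3   1   4  10  20  35  56
  4   1   5  15  35  70 126

10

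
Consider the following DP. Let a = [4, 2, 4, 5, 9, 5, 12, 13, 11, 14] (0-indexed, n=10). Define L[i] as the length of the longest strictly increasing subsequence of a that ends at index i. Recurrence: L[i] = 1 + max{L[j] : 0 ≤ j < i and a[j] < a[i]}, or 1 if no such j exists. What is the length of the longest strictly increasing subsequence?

   i    0    1    2    3    4    5    6    7    8    9
a[i]    4    2    4    5    9    5   12   13   11   14
L[i]    1    1    2    3    4    3    5    6    5    7

7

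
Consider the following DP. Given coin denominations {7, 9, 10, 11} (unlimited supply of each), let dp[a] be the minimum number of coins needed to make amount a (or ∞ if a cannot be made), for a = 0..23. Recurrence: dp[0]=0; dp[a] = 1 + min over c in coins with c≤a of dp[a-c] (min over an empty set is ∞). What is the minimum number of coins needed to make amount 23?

 a  0  1  2  3  4  5  6  7  8  9 10 11 12 13 14 15 16 17 18 19 20 21 22 23
dp  0  -  -  -  -  -  -  1  -  1  1  1  -  -  2  -  2  2  2  2  2  2  2  3
(- denotes ∞ / unreachable)

3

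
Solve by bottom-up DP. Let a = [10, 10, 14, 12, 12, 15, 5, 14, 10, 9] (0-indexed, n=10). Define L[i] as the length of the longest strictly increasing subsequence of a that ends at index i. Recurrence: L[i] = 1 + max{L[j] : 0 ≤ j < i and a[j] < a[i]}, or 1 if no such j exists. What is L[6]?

1

   i    0    1    2    3    4    5    6    7    8    9
a[i]   10   10   14   12   12   15    5   14   10    9
L[i]    1    1    2    2    2    3    1    3    2    2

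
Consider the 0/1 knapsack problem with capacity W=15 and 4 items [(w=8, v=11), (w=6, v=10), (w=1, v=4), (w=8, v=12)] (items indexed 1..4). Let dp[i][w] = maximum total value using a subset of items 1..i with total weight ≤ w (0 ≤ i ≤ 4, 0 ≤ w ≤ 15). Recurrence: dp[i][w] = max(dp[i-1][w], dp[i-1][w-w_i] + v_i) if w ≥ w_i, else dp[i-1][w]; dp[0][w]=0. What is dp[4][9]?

16

i\w   0   1   2   3   4   5   6   7   8   9  10  11  12  13  14  15
  0   0   0   0   0   0   0   0   0   0   0   0   0   0   0   0   0
  1   0   0   0   0   0   0   0   0  11  11  11  11  11  11  11  11
  2   0   0   0   0   0   0  10  10  11  11  11  11  11  11  21  21
  3   0   4   4   4   4   4  10  14  14  15  15  15  15  15  21  25
  4   0   4   4   4   4   4  10  14  14  16  16  16  16  16  22  26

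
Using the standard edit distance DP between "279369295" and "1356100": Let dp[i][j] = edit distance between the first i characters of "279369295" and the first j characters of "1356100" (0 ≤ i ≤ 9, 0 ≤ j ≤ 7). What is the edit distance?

   ''  1  3  5  6  1  0  0
''  0  1  2  3  4  5  6  7
 2  1  1  2  3  4  5  6  7
 7  2  2  2  3  4  5  6  7
 9  3  3  3  3  4  5  6  7
 3  4  4  3  4  4  5  6  7
 6  5  5  4  4  4  5  6  7
 9  6  6  5  5  5  5  6  7
 2  7  7  6  6  6  6  6  7
 9  8  8  7  7  7  7  7  7
 5  9  9  8  7  8  8  8  8

8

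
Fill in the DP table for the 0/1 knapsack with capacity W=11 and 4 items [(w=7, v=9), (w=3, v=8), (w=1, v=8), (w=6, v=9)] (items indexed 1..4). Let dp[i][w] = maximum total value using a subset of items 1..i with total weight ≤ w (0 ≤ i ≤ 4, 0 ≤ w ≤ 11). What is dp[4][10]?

i\w   0   1   2   3   4   5   6   7   8   9  10  11
  0   0   0   0   0   0   0   0   0   0   0   0   0
  1   0   0   0   0   0   0   0   9   9   9   9   9
  2   0   0   0   8   8   8   8   9   9   9  17  17
  3   0   8   8   8  16  16  16  16  17  17  17  25
  4   0   8   8   8  16  16  16  17  17  17  25  25

25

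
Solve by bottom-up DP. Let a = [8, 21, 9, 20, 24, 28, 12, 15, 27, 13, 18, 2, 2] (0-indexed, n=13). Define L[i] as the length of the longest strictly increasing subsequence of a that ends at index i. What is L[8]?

   i    0    1    2    3    4    5    6    7    8    9   10   11   12
a[i]    8   21    9   20   24   28   12   15   27   13   18    2    2
L[i]    1    2    2    3    4    5    3    4    5    4    5    1    1

5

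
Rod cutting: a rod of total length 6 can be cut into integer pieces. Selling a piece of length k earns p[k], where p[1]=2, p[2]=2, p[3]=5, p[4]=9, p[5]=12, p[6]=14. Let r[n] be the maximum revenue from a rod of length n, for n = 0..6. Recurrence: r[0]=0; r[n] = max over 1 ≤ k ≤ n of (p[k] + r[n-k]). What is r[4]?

   n    0    1    2    3    4    5    6
r[n]    0    2    4    6    9   12   14

9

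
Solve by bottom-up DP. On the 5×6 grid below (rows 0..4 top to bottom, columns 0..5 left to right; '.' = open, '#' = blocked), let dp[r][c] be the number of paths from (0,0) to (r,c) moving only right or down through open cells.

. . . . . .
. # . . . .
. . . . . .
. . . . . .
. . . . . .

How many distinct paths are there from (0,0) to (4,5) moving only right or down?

r\c   0   1   2   3   4   5
  0   1   1   1   1   1   1
  1   1   0   1   2   3   4
  2   1   1   2   4   7  11
  3   1   2   4   8  15  26
  4   1   3   7  15  30  56

56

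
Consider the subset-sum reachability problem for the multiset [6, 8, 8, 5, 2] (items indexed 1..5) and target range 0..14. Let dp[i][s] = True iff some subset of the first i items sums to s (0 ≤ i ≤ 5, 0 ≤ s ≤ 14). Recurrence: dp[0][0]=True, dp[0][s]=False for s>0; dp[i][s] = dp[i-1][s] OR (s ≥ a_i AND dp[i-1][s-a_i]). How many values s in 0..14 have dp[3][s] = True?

4

i\s   0   1   2   3   4   5   6   7   8   9  10  11  12  13  14
  0   T   F   F   F   F   F   F   F   F   F   F   F   F   F   F
  1   T   F   F   F   F   F   T   F   F   F   F   F   F   F   F
  2   T   F   F   F   F   F   T   F   T   F   F   F   F   F   T
  3   T   F   F   F   F   F   T   F   T   F   F   F   F   F   T
  4   T   F   F   F   F   T   T   F   T   F   F   T   F   T   T
  5   T   F   T   F   F   T   T   T   T   F   T   T   F   T   T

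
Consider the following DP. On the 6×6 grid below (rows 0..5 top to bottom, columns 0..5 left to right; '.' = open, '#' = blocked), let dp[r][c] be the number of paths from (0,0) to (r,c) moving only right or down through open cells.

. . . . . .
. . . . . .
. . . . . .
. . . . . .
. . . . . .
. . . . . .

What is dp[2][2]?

r\c   0   1   2   3   4   5
  0   1   1   1   1   1   1
  1   1   2   3   4   5   6
  2   1   3   6  10  15  21
  3   1   4  10  20  35  56
  4   1   5  15  35  70 126
  5   1   6  21  56 126 252

6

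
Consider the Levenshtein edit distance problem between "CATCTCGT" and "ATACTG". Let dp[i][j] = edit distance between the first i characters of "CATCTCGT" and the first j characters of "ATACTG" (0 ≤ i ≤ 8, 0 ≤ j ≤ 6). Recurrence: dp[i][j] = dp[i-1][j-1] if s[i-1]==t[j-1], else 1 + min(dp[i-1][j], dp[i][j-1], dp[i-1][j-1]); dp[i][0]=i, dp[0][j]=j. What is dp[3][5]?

3

   ''  A  T  A  C  T  G
''  0  1  2  3  4  5  6
 C  1  1  2  3  3  4  5
 A  2  1  2  2  3  4  5
 T  3  2  1  2  3  3  4
 C  4  3  2  2  2  3  4
 T  5  4  3  3  3  2  3
 C  6  5  4  4  3  3  3
 G  7  6  5  5  4  4  3
 T  8  7  6  6  5  4  4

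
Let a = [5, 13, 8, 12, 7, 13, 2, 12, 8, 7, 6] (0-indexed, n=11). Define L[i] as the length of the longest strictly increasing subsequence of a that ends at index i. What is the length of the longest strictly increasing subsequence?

4

   i    0    1    2    3    4    5    6    7    8    9   10
a[i]    5   13    8   12    7   13    2   12    8    7    6
L[i]    1    2    2    3    2    4    1    3    3    2    2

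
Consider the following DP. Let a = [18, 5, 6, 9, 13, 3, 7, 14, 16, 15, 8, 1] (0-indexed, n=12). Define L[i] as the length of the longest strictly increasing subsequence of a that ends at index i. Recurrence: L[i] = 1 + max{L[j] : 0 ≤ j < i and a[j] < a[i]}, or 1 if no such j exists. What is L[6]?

   i    0    1    2    3    4    5    6    7    8    9   10   11
a[i]   18    5    6    9   13    3    7   14   16   15    8    1
L[i]    1    1    2    3    4    1    3    5    6    6    4    1

3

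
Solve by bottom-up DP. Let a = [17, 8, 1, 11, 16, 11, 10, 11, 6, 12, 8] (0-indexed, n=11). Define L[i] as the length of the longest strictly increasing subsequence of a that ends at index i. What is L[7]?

3

   i    0    1    2    3    4    5    6    7    8    9   10
a[i]   17    8    1   11   16   11   10   11    6   12    8
L[i]    1    1    1    2    3    2    2    3    2    4    3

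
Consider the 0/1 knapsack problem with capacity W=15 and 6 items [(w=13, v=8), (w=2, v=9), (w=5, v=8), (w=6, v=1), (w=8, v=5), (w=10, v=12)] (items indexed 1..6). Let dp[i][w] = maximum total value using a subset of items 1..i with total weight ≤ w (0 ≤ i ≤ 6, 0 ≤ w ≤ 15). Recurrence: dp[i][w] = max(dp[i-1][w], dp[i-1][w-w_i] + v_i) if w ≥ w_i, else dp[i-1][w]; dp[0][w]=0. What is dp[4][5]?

i\w   0   1   2   3   4   5   6   7   8   9  10  11  12  13  14  15
  0   0   0   0   0   0   0   0   0   0   0   0   0   0   0   0   0
  1   0   0   0   0   0   0   0   0   0   0   0   0   0   8   8   8
  2   0   0   9   9   9   9   9   9   9   9   9   9   9   9   9  17
  3   0   0   9   9   9   9   9  17  17  17  17  17  17  17  17  17
  4   0   0   9   9   9   9   9  17  17  17  17  17  17  18  18  18
  5   0   0   9   9   9   9   9  17  17  17  17  17  17  18  18  22
  6   0   0   9   9   9   9   9  17  17  17  17  17  21  21  21  22

9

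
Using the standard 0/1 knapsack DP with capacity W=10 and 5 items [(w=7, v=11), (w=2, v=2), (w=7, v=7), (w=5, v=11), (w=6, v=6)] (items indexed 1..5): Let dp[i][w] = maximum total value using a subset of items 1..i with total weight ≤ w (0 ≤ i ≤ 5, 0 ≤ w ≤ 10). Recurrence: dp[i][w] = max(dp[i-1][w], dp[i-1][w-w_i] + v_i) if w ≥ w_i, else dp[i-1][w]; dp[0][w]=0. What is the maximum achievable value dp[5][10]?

13

i\w   0   1   2   3   4   5   6   7   8   9  10
  0   0   0   0   0   0   0   0   0   0   0   0
  1   0   0   0   0   0   0   0  11  11  11  11
  2   0   0   2   2   2   2   2  11  11  13  13
  3   0   0   2   2   2   2   2  11  11  13  13
  4   0   0   2   2   2  11  11  13  13  13  13
  5   0   0   2   2   2  11  11  13  13  13  13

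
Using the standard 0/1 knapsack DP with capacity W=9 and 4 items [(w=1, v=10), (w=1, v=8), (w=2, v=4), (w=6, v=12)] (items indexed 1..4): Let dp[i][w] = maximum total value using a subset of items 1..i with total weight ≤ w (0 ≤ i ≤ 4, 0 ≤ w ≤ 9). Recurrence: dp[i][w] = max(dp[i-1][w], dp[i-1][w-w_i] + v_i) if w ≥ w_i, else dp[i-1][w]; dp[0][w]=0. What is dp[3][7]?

22

i\w   0   1   2   3   4   5   6   7   8   9
  0   0   0   0   0   0   0   0   0   0   0
  1   0  10  10  10  10  10  10  10  10  10
  2   0  10  18  18  18  18  18  18  18  18
  3   0  10  18  18  22  22  22  22  22  22
  4   0  10  18  18  22  22  22  22  30  30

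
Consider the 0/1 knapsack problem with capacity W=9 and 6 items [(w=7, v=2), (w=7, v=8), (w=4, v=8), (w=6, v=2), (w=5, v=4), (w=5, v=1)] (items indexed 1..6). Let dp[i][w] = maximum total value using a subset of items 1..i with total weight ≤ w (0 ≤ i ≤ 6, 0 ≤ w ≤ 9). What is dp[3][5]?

8

i\w   0   1   2   3   4   5   6   7   8   9
  0   0   0   0   0   0   0   0   0   0   0
  1   0   0   0   0   0   0   0   2   2   2
  2   0   0   0   0   0   0   0   8   8   8
  3   0   0   0   0   8   8   8   8   8   8
  4   0   0   0   0   8   8   8   8   8   8
  5   0   0   0   0   8   8   8   8   8  12
  6   0   0   0   0   8   8   8   8   8  12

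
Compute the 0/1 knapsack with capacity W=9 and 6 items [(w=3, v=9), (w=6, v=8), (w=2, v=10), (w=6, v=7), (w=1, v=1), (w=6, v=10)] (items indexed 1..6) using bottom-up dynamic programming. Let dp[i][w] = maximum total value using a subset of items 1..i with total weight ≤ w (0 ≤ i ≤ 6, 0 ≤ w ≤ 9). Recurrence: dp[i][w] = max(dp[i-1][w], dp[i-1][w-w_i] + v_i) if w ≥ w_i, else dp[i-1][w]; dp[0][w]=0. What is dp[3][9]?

i\w   0   1   2   3   4   5   6   7   8   9
  0   0   0   0   0   0   0   0   0   0   0
  1   0   0   0   9   9   9   9   9   9   9
  2   0   0   0   9   9   9   9   9   9  17
  3   0   0  10  10  10  19  19  19  19  19
  4   0   0  10  10  10  19  19  19  19  19
  5   0   1  10  11  11  19  20  20  20  20
  6   0   1  10  11  11  19  20  20  20  21

19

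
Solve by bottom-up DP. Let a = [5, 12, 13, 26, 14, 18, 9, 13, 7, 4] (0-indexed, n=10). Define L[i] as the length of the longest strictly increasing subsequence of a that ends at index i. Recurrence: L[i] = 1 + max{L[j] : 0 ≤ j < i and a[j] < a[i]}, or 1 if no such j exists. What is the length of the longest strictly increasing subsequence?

5

   i    0    1    2    3    4    5    6    7    8    9
a[i]    5   12   13   26   14   18    9   13    7    4
L[i]    1    2    3    4    4    5    2    3    2    1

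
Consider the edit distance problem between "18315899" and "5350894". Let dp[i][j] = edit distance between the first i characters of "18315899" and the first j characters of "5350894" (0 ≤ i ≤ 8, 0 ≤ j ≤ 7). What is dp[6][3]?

4

   ''  5  3  5  0  8  9  4
''  0  1  2  3  4  5  6  7
 1  1  1  2  3  4  5  6  7
 8  2  2  2  3  4  4  5  6
 3  3  3  2  3  4  5  5  6
 1  4  4  3  3  4  5  6  6
 5  5  4  4  3  4  5  6  7
 8  6  5  5  4  4  4  5  6
 9  7  6  6  5  5  5  4  5
 9  8  7  7  6  6  6  5  5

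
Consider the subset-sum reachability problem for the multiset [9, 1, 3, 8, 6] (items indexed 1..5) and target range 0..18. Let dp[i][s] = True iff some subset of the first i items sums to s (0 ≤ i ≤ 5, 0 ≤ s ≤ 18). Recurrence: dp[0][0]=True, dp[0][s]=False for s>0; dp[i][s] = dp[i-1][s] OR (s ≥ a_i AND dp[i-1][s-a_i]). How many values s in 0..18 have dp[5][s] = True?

17

i\s   0   1   2   3   4   5   6   7   8   9  10  11  12  13  14  15  16  17  18
  0   T   F   F   F   F   F   F   F   F   F   F   F   F   F   F   F   F   F   F
  1   T   F   F   F   F   F   F   F   F   T   F   F   F   F   F   F   F   F   F
  2   T   T   F   F   F   F   F   F   F   T   T   F   F   F   F   F   F   F   F
  3   T   T   F   T   T   F   F   F   F   T   T   F   T   T   F   F   F   F   F
  4   T   T   F   T   T   F   F   F   T   T   T   T   T   T   F   F   F   T   T
  5   T   T   F   T   T   F   T   T   T   T   T   T   T   T   T   T   T   T   T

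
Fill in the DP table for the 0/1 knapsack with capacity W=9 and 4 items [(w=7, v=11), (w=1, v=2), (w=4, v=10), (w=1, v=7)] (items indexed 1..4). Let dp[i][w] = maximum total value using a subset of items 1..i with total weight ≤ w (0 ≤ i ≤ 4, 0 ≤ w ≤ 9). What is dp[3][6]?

12

i\w   0   1   2   3   4   5   6   7   8   9
  0   0   0   0   0   0   0   0   0   0   0
  1   0   0   0   0   0   0   0  11  11  11
  2   0   2   2   2   2   2   2  11  13  13
  3   0   2   2   2  10  12  12  12  13  13
  4   0   7   9   9  10  17  19  19  19  20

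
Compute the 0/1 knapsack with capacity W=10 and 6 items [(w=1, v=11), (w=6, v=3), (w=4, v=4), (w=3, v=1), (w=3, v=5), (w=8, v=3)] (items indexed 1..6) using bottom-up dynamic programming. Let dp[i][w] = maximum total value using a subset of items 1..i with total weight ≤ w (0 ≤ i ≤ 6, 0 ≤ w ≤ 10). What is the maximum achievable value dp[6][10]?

i\w   0   1   2   3   4   5   6   7   8   9  10
  0   0   0   0   0   0   0   0   0   0   0   0
  1   0  11  11  11  11  11  11  11  11  11  11
  2   0  11  11  11  11  11  11  14  14  14  14
  3   0  11  11  11  11  15  15  15  15  15  15
  4   0  11  11  11  12  15  15  15  16  16  16
  5   0  11  11  11  16  16  16  17  20  20  20
  6   0  11  11  11  16  16  16  17  20  20  20

20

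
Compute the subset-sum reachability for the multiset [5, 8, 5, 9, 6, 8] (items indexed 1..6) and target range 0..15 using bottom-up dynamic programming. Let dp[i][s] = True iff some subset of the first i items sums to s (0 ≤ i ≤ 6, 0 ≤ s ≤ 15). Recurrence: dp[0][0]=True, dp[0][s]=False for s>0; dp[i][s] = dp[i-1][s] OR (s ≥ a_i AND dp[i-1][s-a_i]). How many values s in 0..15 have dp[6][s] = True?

i\s   0   1   2   3   4   5   6   7   8   9  10  11  12  13  14  15
  0   T   F   F   F   F   F   F   F   F   F   F   F   F   F   F   F
  1   T   F   F   F   F   T   F   F   F   F   F   F   F   F   F   F
  2   T   F   F   F   F   T   F   F   T   F   F   F   F   T   F   F
  3   T   F   F   F   F   T   F   F   T   F   T   F   F   T   F   F
  4   T   F   F   F   F   T   F   F   T   T   T   F   F   T   T   F
  5   T   F   F   F   F   T   T   F   T   T   T   T   F   T   T   T
  6   T   F   F   F   F   T   T   F   T   T   T   T   F   T   T   T

10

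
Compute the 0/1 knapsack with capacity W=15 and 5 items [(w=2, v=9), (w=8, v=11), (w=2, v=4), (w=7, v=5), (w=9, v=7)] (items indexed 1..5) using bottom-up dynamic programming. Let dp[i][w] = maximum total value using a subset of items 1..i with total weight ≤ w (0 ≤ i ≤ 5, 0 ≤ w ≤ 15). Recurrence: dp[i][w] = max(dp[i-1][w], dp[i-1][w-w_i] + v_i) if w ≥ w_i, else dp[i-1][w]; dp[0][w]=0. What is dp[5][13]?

i\w   0   1   2   3   4   5   6   7   8   9  10  11  12  13  14  15
  0   0   0   0   0   0   0   0   0   0   0   0   0   0   0   0   0
  1   0   0   9   9   9   9   9   9   9   9   9   9   9   9   9   9
  2   0   0   9   9   9   9   9   9  11  11  20  20  20  20  20  20
  3   0   0   9   9  13  13  13  13  13  13  20  20  24  24  24  24
  4   0   0   9   9  13  13  13  13  13  14  20  20  24  24  24  24
  5   0   0   9   9  13  13  13  13  13  14  20  20  24  24  24  24

24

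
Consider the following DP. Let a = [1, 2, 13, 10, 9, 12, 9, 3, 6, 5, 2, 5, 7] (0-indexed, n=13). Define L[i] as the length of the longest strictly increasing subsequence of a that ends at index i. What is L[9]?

4

   i    0    1    2    3    4    5    6    7    8    9   10   11   12
a[i]    1    2   13   10    9   12    9    3    6    5    2    5    7
L[i]    1    2    3    3    3    4    3    3    4    4    2    4    5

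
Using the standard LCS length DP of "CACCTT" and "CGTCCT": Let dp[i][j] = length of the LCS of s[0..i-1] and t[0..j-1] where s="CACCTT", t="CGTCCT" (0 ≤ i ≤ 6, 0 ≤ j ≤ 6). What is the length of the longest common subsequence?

4

   ''  C  G  T  C  C  T
''  0  0  0  0  0  0  0
 C  0  1  1  1  1  1  1
 A  0  1  1  1  1  1  1
 C  0  1  1  1  2  2  2
 C  0  1  1  1  2  3  3
 T  0  1  1  2  2  3  4
 T  0  1  1  2  2  3  4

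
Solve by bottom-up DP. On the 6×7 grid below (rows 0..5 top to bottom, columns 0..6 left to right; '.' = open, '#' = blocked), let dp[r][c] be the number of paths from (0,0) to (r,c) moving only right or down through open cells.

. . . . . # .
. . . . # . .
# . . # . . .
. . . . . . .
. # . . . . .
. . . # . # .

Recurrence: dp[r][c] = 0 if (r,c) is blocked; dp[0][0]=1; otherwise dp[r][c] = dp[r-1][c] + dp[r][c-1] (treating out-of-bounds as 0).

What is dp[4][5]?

r\c   0   1   2   3   4   5   6
  0   1   1   1   1   1   0   0
  1   1   2   3   4   0   0   0
  2   0   2   5   0   0   0   0
  3   0   2   7   7   7   7   7
  4   0   0   7  14  21  28  35
  5   0   0   7   0  21   0  35

28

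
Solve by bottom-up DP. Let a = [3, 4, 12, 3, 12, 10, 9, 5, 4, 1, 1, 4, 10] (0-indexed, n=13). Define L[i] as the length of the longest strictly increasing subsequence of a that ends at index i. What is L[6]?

3

   i    0    1    2    3    4    5    6    7    8    9   10   11   12
a[i]    3    4   12    3   12   10    9    5    4    1    1    4   10
L[i]    1    2    3    1    3    3    3    3    2    1    1    2    4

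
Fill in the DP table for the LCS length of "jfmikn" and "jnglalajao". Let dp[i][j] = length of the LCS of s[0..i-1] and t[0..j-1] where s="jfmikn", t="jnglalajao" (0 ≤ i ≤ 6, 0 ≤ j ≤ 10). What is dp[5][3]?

   ''  j  n  g  l  a  l  a  j  a  o
''  0  0  0  0  0  0  0  0  0  0  0
 j  0  1  1  1  1  1  1  1  1  1  1
 f  0  1  1  1  1  1  1  1  1  1  1
 m  0  1  1  1  1  1  1  1  1  1  1
 i  0  1  1  1  1  1  1  1  1  1  1
 k  0  1  1  1  1  1  1  1  1  1  1
 n  0  1  2  2  2  2  2  2  2  2  2

1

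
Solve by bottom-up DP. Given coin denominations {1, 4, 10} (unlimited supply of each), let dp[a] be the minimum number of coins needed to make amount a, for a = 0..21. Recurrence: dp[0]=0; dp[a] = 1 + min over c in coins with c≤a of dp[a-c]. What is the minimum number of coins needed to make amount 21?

 a  0  1  2  3  4  5  6  7  8  9 10 11 12 13 14 15 16 17 18 19 20 21
dp  0  1  2  3  1  2  3  4  2  3  1  2  3  4  2  3  4  5  3  4  2  3

3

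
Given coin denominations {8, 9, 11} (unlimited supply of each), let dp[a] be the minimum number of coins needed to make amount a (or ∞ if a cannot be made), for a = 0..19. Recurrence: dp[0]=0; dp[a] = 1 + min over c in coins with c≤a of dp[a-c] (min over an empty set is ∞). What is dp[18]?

2

 a  0  1  2  3  4  5  6  7  8  9 10 11 12 13 14 15 16 17 18 19
dp  0  -  -  -  -  -  -  -  1  1  -  1  -  -  -  -  2  2  2  2
(- denotes ∞ / unreachable)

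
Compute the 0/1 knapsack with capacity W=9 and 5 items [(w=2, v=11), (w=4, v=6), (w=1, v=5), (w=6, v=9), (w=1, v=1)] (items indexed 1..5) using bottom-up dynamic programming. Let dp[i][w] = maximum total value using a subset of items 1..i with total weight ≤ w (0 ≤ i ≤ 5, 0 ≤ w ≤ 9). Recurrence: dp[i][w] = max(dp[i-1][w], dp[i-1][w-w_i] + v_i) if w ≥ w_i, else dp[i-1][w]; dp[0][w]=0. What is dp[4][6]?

i\w   0   1   2   3   4   5   6   7   8   9
  0   0   0   0   0   0   0   0   0   0   0
  1   0   0  11  11  11  11  11  11  11  11
  2   0   0  11  11  11  11  17  17  17  17
  3   0   5  11  16  16  16  17  22  22  22
  4   0   5  11  16  16  16  17  22  22  25
  5   0   5  11  16  17  17  17  22  23  25

17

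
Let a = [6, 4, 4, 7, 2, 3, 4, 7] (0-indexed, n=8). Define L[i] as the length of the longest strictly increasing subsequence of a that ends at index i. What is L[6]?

   i    0    1    2    3    4    5    6    7
a[i]    6    4    4    7    2    3    4    7
L[i]    1    1    1    2    1    2    3    4

3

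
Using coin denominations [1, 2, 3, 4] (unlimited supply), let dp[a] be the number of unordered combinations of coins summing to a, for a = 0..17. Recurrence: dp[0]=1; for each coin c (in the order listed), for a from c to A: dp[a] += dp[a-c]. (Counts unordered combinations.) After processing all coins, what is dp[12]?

34

after  coin     0     1     2     3     4     5     6     7     8     9    10    11    12    13    14    15    16    17
          1     1     1     1     1     1     1     1     1     1     1     1     1     1     1     1     1     1     1
          2     1     1     2     2     3     3     4     4     5     5     6     6     7     7     8     8     9     9
          3     1     1     2     3     4     5     7     8    10    12    14    16    19    21    24    27    30    33
          4     1     1     2     3     5     6     9    11    15    18    23    27    34    39    47    54    64    72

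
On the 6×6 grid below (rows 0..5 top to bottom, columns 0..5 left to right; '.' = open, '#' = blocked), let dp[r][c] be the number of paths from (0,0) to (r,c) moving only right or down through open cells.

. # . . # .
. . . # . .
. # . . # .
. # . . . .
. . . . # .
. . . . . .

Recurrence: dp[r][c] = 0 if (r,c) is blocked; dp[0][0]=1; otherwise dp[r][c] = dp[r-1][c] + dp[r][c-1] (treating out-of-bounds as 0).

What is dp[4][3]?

4

r\c   0   1   2   3   4   5
  0   1   0   0   0   0   0
  1   1   1   1   0   0   0
  2   1   0   1   1   0   0
  3   1   0   1   2   2   2
  4   1   1   2   4   0   2
  5   1   2   4   8   8  10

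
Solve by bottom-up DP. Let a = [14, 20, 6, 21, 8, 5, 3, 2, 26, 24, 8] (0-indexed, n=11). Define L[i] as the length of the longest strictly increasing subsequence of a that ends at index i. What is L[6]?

   i    0    1    2    3    4    5    6    7    8    9   10
a[i]   14   20    6   21    8    5    3    2   26   24    8
L[i]    1    2    1    3    2    1    1    1    4    4    2

1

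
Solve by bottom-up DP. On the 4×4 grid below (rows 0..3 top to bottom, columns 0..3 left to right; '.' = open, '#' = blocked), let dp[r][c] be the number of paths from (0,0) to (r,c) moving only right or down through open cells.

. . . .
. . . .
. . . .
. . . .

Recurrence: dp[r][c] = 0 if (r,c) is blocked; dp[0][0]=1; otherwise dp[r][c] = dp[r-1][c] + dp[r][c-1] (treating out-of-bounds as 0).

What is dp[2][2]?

r\c   0   1   2   3
  0   1   1   1   1
  1   1   2   3   4
  2   1   3   6  10
  3   1   4  10  20

6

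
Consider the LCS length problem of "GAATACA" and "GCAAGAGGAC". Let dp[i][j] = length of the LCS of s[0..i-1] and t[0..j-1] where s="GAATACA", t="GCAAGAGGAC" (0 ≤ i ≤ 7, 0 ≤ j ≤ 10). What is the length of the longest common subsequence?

   ''  G  C  A  A  G  A  G  G  A  C
''  0  0  0  0  0  0  0  0  0  0  0
 G  0  1  1  1  1  1  1  1  1  1  1
 A  0  1  1  2  2  2  2  2  2  2  2
 A  0  1  1  2  3  3  3  3  3  3  3
 T  0  1  1  2  3  3  3  3  3  3  3
 A  0  1  1  2  3  3  4  4  4  4  4
 C  0  1  2  2  3  3  4  4  4  4  5
 A  0  1  2  3  3  3  4  4  4  5  5

5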